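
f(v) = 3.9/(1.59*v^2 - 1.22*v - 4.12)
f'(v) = 3.9*(1.22 - 3.18*v)/(1.59*v^2 - 1.22*v - 4.12)^2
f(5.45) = 0.11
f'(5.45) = -0.05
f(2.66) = 1.00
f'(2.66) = -1.87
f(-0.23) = -1.04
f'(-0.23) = 0.54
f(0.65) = -0.92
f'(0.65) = -0.18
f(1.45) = -1.53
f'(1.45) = -2.04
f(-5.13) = 0.09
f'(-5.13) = 0.04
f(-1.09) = -4.33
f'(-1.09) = 22.51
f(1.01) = -1.05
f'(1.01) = -0.56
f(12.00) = 0.02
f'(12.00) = -0.00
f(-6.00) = 0.06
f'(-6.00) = 0.02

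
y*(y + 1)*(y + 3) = y^3 + 4*y^2 + 3*y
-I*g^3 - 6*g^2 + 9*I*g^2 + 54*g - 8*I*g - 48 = (g - 8)*(g - 6*I)*(-I*g + I)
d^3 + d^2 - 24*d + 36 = (d - 3)*(d - 2)*(d + 6)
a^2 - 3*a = a*(a - 3)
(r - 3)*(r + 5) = r^2 + 2*r - 15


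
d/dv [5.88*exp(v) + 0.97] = 5.88*exp(v)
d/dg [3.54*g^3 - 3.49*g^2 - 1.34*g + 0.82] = 10.62*g^2 - 6.98*g - 1.34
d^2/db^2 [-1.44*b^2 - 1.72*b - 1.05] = -2.88000000000000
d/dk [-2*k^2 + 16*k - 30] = 16 - 4*k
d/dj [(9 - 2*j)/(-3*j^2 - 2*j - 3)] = 6*(-j^2 + 9*j + 4)/(9*j^4 + 12*j^3 + 22*j^2 + 12*j + 9)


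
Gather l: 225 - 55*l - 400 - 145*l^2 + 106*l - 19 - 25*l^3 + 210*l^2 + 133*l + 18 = -25*l^3 + 65*l^2 + 184*l - 176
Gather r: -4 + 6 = 2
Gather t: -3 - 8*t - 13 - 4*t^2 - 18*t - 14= -4*t^2 - 26*t - 30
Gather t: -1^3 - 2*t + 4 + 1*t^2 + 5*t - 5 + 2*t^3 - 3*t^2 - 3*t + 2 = 2*t^3 - 2*t^2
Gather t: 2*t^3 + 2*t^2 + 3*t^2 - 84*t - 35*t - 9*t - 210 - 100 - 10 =2*t^3 + 5*t^2 - 128*t - 320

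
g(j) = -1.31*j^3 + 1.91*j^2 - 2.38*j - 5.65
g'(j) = -3.93*j^2 + 3.82*j - 2.38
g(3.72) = -55.51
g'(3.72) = -42.55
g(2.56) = -21.20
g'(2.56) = -18.36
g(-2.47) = 31.62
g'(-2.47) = -35.79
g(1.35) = -8.61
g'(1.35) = -4.39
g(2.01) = -13.36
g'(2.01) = -10.58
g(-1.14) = 1.49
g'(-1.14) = -11.84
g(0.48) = -6.50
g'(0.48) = -1.45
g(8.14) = -605.02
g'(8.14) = -231.69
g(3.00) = -30.97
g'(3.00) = -26.29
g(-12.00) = 2561.63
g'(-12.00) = -614.14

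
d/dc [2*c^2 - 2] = 4*c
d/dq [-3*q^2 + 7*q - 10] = 7 - 6*q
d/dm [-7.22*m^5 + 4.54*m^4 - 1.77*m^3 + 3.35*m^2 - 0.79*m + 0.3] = -36.1*m^4 + 18.16*m^3 - 5.31*m^2 + 6.7*m - 0.79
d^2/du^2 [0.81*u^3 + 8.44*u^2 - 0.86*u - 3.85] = 4.86*u + 16.88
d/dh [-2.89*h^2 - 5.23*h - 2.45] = -5.78*h - 5.23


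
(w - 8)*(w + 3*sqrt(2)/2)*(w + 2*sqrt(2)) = w^3 - 8*w^2 + 7*sqrt(2)*w^2/2 - 28*sqrt(2)*w + 6*w - 48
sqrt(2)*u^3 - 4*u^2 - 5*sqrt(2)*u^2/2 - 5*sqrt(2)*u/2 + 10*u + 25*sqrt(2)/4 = (u - 5/2)*(u - 5*sqrt(2)/2)*(sqrt(2)*u + 1)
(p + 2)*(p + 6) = p^2 + 8*p + 12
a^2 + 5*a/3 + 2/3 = (a + 2/3)*(a + 1)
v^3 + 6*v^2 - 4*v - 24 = (v - 2)*(v + 2)*(v + 6)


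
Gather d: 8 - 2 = 6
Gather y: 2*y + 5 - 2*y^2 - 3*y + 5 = -2*y^2 - y + 10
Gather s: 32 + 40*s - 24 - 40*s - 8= 0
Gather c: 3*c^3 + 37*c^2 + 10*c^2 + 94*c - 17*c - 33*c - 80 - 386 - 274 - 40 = 3*c^3 + 47*c^2 + 44*c - 780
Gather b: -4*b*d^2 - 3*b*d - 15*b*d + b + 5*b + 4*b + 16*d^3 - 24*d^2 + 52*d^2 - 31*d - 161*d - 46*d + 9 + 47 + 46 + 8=b*(-4*d^2 - 18*d + 10) + 16*d^3 + 28*d^2 - 238*d + 110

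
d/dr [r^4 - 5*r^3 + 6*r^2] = r*(4*r^2 - 15*r + 12)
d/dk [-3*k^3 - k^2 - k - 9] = -9*k^2 - 2*k - 1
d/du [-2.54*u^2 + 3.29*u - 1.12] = 3.29 - 5.08*u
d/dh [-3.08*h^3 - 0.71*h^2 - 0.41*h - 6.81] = -9.24*h^2 - 1.42*h - 0.41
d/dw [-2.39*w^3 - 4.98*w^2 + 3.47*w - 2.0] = -7.17*w^2 - 9.96*w + 3.47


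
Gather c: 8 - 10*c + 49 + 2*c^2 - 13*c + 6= 2*c^2 - 23*c + 63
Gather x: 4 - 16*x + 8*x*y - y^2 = x*(8*y - 16) - y^2 + 4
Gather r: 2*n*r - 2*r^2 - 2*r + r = -2*r^2 + r*(2*n - 1)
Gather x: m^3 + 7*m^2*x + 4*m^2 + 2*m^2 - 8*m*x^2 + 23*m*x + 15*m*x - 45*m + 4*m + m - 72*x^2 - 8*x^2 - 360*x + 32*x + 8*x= m^3 + 6*m^2 - 40*m + x^2*(-8*m - 80) + x*(7*m^2 + 38*m - 320)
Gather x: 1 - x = 1 - x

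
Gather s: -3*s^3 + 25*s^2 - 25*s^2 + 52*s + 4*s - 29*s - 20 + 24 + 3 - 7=-3*s^3 + 27*s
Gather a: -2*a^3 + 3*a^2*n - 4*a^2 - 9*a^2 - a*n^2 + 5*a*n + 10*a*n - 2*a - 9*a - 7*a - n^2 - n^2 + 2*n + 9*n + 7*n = -2*a^3 + a^2*(3*n - 13) + a*(-n^2 + 15*n - 18) - 2*n^2 + 18*n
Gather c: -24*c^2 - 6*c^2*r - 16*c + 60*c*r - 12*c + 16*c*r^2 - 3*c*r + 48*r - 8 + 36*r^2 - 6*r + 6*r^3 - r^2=c^2*(-6*r - 24) + c*(16*r^2 + 57*r - 28) + 6*r^3 + 35*r^2 + 42*r - 8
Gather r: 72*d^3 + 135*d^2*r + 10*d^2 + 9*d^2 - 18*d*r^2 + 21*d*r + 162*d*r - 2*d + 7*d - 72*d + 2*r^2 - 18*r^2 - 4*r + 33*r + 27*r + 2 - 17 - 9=72*d^3 + 19*d^2 - 67*d + r^2*(-18*d - 16) + r*(135*d^2 + 183*d + 56) - 24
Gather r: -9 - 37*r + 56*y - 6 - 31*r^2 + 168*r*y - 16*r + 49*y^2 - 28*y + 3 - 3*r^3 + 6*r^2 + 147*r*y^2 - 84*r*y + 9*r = -3*r^3 - 25*r^2 + r*(147*y^2 + 84*y - 44) + 49*y^2 + 28*y - 12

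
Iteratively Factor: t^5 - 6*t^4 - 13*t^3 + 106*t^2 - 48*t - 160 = (t - 5)*(t^4 - t^3 - 18*t^2 + 16*t + 32) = (t - 5)*(t - 4)*(t^3 + 3*t^2 - 6*t - 8) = (t - 5)*(t - 4)*(t + 4)*(t^2 - t - 2) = (t - 5)*(t - 4)*(t + 1)*(t + 4)*(t - 2)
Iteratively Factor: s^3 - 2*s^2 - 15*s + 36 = (s - 3)*(s^2 + s - 12) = (s - 3)*(s + 4)*(s - 3)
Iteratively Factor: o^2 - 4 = (o + 2)*(o - 2)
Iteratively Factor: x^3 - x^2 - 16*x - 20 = (x - 5)*(x^2 + 4*x + 4) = (x - 5)*(x + 2)*(x + 2)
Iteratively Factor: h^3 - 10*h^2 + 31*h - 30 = (h - 5)*(h^2 - 5*h + 6) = (h - 5)*(h - 3)*(h - 2)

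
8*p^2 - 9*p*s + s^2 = (-8*p + s)*(-p + s)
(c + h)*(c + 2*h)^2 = c^3 + 5*c^2*h + 8*c*h^2 + 4*h^3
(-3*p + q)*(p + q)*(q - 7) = -3*p^2*q + 21*p^2 - 2*p*q^2 + 14*p*q + q^3 - 7*q^2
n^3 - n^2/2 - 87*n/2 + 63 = (n - 6)*(n - 3/2)*(n + 7)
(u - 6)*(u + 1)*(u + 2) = u^3 - 3*u^2 - 16*u - 12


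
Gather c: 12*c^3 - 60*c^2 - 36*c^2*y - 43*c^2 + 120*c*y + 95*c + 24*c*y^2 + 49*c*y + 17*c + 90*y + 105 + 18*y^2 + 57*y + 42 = 12*c^3 + c^2*(-36*y - 103) + c*(24*y^2 + 169*y + 112) + 18*y^2 + 147*y + 147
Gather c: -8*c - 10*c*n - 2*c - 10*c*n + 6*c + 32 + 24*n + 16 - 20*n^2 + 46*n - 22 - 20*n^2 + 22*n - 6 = c*(-20*n - 4) - 40*n^2 + 92*n + 20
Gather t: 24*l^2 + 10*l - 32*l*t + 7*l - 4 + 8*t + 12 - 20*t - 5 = 24*l^2 + 17*l + t*(-32*l - 12) + 3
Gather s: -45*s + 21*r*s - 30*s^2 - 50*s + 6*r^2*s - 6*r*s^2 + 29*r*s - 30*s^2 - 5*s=s^2*(-6*r - 60) + s*(6*r^2 + 50*r - 100)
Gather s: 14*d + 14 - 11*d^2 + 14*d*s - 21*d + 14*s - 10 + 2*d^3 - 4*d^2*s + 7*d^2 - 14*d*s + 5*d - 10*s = 2*d^3 - 4*d^2 - 2*d + s*(4 - 4*d^2) + 4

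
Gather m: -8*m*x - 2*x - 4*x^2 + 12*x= -8*m*x - 4*x^2 + 10*x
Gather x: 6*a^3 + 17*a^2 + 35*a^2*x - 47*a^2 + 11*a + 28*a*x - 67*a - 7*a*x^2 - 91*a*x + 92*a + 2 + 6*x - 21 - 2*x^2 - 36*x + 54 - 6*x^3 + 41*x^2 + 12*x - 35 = 6*a^3 - 30*a^2 + 36*a - 6*x^3 + x^2*(39 - 7*a) + x*(35*a^2 - 63*a - 18)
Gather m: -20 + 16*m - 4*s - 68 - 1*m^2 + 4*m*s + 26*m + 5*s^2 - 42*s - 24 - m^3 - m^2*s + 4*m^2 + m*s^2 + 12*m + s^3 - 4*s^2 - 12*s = -m^3 + m^2*(3 - s) + m*(s^2 + 4*s + 54) + s^3 + s^2 - 58*s - 112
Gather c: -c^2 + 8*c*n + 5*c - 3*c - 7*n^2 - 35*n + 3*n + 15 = -c^2 + c*(8*n + 2) - 7*n^2 - 32*n + 15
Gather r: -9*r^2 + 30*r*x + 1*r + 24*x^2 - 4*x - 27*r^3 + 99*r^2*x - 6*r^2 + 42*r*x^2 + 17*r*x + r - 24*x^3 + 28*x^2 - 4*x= -27*r^3 + r^2*(99*x - 15) + r*(42*x^2 + 47*x + 2) - 24*x^3 + 52*x^2 - 8*x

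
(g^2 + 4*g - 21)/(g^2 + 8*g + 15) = (g^2 + 4*g - 21)/(g^2 + 8*g + 15)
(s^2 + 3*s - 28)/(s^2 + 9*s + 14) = (s - 4)/(s + 2)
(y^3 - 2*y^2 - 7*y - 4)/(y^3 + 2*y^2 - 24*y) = (y^2 + 2*y + 1)/(y*(y + 6))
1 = 1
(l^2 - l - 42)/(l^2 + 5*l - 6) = (l - 7)/(l - 1)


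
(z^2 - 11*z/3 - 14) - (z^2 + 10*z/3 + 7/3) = -7*z - 49/3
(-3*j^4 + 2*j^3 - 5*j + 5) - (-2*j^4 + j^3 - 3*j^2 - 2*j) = -j^4 + j^3 + 3*j^2 - 3*j + 5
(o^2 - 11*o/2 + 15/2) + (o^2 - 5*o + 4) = 2*o^2 - 21*o/2 + 23/2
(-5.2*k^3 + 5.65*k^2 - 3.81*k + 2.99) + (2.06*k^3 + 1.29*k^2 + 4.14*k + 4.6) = -3.14*k^3 + 6.94*k^2 + 0.33*k + 7.59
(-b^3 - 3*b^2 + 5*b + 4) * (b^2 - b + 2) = -b^5 - 2*b^4 + 6*b^3 - 7*b^2 + 6*b + 8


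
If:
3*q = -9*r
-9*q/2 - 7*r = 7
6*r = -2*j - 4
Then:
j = -68/13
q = -42/13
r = 14/13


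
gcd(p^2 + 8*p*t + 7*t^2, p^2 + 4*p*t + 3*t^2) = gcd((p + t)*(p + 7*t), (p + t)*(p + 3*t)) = p + t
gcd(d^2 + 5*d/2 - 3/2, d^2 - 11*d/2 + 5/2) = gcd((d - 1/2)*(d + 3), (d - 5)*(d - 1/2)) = d - 1/2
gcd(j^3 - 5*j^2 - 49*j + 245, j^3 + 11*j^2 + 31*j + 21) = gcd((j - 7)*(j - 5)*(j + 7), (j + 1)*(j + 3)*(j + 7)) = j + 7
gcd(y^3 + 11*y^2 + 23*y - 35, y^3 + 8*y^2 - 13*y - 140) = y^2 + 12*y + 35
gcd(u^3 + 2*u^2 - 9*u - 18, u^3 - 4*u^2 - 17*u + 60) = u - 3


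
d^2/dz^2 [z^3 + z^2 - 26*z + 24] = 6*z + 2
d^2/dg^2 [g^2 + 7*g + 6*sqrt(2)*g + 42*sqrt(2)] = 2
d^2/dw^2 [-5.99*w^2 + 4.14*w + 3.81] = -11.9800000000000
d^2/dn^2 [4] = 0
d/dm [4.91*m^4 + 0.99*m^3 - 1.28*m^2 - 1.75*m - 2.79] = 19.64*m^3 + 2.97*m^2 - 2.56*m - 1.75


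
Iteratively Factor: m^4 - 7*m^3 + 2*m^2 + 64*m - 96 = (m - 2)*(m^3 - 5*m^2 - 8*m + 48) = (m - 4)*(m - 2)*(m^2 - m - 12) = (m - 4)^2*(m - 2)*(m + 3)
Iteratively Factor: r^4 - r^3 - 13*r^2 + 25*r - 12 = (r - 1)*(r^3 - 13*r + 12) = (r - 3)*(r - 1)*(r^2 + 3*r - 4) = (r - 3)*(r - 1)*(r + 4)*(r - 1)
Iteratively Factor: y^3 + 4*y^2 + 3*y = (y + 3)*(y^2 + y) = (y + 1)*(y + 3)*(y)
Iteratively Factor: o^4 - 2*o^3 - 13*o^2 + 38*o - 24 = (o + 4)*(o^3 - 6*o^2 + 11*o - 6) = (o - 3)*(o + 4)*(o^2 - 3*o + 2) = (o - 3)*(o - 1)*(o + 4)*(o - 2)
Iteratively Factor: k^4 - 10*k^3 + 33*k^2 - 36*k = (k)*(k^3 - 10*k^2 + 33*k - 36) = k*(k - 3)*(k^2 - 7*k + 12) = k*(k - 3)^2*(k - 4)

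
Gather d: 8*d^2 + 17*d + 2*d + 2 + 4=8*d^2 + 19*d + 6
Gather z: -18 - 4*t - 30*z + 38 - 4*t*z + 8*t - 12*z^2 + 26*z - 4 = 4*t - 12*z^2 + z*(-4*t - 4) + 16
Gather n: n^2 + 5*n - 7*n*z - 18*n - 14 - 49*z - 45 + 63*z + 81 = n^2 + n*(-7*z - 13) + 14*z + 22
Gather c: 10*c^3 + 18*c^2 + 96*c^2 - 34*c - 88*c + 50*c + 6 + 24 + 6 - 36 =10*c^3 + 114*c^2 - 72*c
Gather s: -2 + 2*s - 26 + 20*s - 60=22*s - 88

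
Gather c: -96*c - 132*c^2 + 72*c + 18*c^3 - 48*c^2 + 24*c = 18*c^3 - 180*c^2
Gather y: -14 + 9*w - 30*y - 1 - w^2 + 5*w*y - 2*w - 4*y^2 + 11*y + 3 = -w^2 + 7*w - 4*y^2 + y*(5*w - 19) - 12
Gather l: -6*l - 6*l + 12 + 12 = 24 - 12*l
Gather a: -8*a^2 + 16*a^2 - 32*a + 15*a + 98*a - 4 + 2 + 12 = 8*a^2 + 81*a + 10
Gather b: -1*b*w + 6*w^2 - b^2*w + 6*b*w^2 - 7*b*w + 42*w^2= -b^2*w + b*(6*w^2 - 8*w) + 48*w^2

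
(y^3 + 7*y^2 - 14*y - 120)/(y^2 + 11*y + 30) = y - 4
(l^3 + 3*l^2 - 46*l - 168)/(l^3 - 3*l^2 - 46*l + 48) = (l^2 - 3*l - 28)/(l^2 - 9*l + 8)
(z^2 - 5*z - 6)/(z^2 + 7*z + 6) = (z - 6)/(z + 6)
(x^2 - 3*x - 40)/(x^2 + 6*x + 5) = (x - 8)/(x + 1)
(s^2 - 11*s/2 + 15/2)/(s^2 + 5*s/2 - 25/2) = (s - 3)/(s + 5)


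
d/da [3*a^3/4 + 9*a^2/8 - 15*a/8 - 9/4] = 9*a^2/4 + 9*a/4 - 15/8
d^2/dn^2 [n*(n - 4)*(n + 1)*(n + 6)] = 12*n^2 + 18*n - 44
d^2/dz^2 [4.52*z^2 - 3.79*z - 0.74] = 9.04000000000000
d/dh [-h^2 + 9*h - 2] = 9 - 2*h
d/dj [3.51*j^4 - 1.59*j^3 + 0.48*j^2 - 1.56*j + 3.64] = 14.04*j^3 - 4.77*j^2 + 0.96*j - 1.56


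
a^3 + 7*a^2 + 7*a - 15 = (a - 1)*(a + 3)*(a + 5)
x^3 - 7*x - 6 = (x - 3)*(x + 1)*(x + 2)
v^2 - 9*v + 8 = (v - 8)*(v - 1)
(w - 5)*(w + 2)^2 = w^3 - w^2 - 16*w - 20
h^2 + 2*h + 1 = (h + 1)^2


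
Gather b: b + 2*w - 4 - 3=b + 2*w - 7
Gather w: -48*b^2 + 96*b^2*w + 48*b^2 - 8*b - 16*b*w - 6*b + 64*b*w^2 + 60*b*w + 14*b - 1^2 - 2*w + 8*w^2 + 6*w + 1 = w^2*(64*b + 8) + w*(96*b^2 + 44*b + 4)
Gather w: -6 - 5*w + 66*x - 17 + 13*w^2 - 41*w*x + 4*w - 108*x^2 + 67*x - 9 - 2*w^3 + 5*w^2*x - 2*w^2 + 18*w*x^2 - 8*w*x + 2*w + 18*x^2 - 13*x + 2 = -2*w^3 + w^2*(5*x + 11) + w*(18*x^2 - 49*x + 1) - 90*x^2 + 120*x - 30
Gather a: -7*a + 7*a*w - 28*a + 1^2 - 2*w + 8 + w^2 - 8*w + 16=a*(7*w - 35) + w^2 - 10*w + 25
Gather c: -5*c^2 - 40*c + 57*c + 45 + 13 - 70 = -5*c^2 + 17*c - 12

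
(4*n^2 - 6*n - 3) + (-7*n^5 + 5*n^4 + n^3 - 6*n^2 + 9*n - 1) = -7*n^5 + 5*n^4 + n^3 - 2*n^2 + 3*n - 4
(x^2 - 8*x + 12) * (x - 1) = x^3 - 9*x^2 + 20*x - 12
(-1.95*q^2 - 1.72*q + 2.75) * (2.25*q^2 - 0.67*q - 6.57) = -4.3875*q^4 - 2.5635*q^3 + 20.1514*q^2 + 9.4579*q - 18.0675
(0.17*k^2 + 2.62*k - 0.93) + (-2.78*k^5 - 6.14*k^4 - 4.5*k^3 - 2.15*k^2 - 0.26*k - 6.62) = -2.78*k^5 - 6.14*k^4 - 4.5*k^3 - 1.98*k^2 + 2.36*k - 7.55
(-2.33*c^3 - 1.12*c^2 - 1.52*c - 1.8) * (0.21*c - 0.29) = -0.4893*c^4 + 0.4405*c^3 + 0.00560000000000005*c^2 + 0.0628*c + 0.522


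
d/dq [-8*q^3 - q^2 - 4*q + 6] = -24*q^2 - 2*q - 4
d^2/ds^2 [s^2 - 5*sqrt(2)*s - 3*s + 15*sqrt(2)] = 2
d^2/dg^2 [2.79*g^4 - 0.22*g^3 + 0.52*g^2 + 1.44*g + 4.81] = 33.48*g^2 - 1.32*g + 1.04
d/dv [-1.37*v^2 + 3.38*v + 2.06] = 3.38 - 2.74*v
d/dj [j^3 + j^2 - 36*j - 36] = 3*j^2 + 2*j - 36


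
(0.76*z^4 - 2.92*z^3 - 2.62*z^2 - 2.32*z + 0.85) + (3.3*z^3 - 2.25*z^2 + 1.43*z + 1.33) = 0.76*z^4 + 0.38*z^3 - 4.87*z^2 - 0.89*z + 2.18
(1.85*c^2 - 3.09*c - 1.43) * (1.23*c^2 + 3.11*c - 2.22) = 2.2755*c^4 + 1.9528*c^3 - 15.4758*c^2 + 2.4125*c + 3.1746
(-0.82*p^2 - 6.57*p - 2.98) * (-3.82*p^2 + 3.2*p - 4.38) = 3.1324*p^4 + 22.4734*p^3 - 6.0488*p^2 + 19.2406*p + 13.0524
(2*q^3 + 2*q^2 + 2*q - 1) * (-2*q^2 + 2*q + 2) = -4*q^5 + 4*q^3 + 10*q^2 + 2*q - 2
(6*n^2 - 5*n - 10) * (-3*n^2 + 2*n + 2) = -18*n^4 + 27*n^3 + 32*n^2 - 30*n - 20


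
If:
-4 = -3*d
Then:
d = 4/3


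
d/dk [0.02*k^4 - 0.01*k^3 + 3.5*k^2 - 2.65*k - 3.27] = 0.08*k^3 - 0.03*k^2 + 7.0*k - 2.65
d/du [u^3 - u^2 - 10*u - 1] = 3*u^2 - 2*u - 10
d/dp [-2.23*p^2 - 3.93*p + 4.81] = -4.46*p - 3.93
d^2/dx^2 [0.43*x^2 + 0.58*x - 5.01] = 0.860000000000000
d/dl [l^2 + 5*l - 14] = 2*l + 5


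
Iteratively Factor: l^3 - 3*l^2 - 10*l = (l - 5)*(l^2 + 2*l) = (l - 5)*(l + 2)*(l)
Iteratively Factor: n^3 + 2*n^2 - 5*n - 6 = (n + 1)*(n^2 + n - 6) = (n - 2)*(n + 1)*(n + 3)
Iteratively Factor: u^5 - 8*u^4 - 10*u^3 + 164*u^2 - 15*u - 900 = (u - 4)*(u^4 - 4*u^3 - 26*u^2 + 60*u + 225) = (u - 5)*(u - 4)*(u^3 + u^2 - 21*u - 45) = (u - 5)*(u - 4)*(u + 3)*(u^2 - 2*u - 15) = (u - 5)*(u - 4)*(u + 3)^2*(u - 5)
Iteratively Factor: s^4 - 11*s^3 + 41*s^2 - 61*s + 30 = (s - 5)*(s^3 - 6*s^2 + 11*s - 6) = (s - 5)*(s - 2)*(s^2 - 4*s + 3) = (s - 5)*(s - 2)*(s - 1)*(s - 3)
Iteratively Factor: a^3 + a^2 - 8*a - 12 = (a - 3)*(a^2 + 4*a + 4) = (a - 3)*(a + 2)*(a + 2)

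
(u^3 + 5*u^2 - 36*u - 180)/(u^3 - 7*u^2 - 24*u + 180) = (u + 6)/(u - 6)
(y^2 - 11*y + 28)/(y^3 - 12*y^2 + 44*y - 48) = (y - 7)/(y^2 - 8*y + 12)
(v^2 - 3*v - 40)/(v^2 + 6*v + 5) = (v - 8)/(v + 1)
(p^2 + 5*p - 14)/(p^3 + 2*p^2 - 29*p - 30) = (p^2 + 5*p - 14)/(p^3 + 2*p^2 - 29*p - 30)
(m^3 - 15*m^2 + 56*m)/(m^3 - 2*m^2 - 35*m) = (m - 8)/(m + 5)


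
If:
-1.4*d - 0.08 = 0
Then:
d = -0.06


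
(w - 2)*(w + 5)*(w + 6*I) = w^3 + 3*w^2 + 6*I*w^2 - 10*w + 18*I*w - 60*I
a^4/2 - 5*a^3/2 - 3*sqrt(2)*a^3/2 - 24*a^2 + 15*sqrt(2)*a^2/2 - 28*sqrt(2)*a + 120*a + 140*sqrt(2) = (a/2 + sqrt(2))*(a - 5)*(a - 7*sqrt(2))*(a + 2*sqrt(2))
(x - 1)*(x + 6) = x^2 + 5*x - 6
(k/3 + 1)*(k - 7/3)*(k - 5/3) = k^3/3 - k^2/3 - 73*k/27 + 35/9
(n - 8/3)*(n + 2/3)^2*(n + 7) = n^4 + 17*n^3/3 - 112*n^2/9 - 620*n/27 - 224/27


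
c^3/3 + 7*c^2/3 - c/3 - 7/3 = (c/3 + 1/3)*(c - 1)*(c + 7)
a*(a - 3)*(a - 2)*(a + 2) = a^4 - 3*a^3 - 4*a^2 + 12*a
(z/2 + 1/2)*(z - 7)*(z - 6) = z^3/2 - 6*z^2 + 29*z/2 + 21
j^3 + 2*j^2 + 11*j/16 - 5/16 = (j - 1/4)*(j + 1)*(j + 5/4)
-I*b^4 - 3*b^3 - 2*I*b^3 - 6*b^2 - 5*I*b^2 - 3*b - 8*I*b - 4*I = (b + 1)*(b - 4*I)*(b + I)*(-I*b - I)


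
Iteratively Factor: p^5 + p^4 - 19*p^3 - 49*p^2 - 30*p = (p + 1)*(p^4 - 19*p^2 - 30*p) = (p - 5)*(p + 1)*(p^3 + 5*p^2 + 6*p) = (p - 5)*(p + 1)*(p + 2)*(p^2 + 3*p) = p*(p - 5)*(p + 1)*(p + 2)*(p + 3)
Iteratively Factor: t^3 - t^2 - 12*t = (t)*(t^2 - t - 12) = t*(t - 4)*(t + 3)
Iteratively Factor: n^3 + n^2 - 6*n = (n - 2)*(n^2 + 3*n) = n*(n - 2)*(n + 3)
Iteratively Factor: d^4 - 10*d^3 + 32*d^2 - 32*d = (d - 2)*(d^3 - 8*d^2 + 16*d) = d*(d - 2)*(d^2 - 8*d + 16) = d*(d - 4)*(d - 2)*(d - 4)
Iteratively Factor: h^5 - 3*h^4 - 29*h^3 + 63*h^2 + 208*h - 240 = (h - 5)*(h^4 + 2*h^3 - 19*h^2 - 32*h + 48) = (h - 5)*(h - 4)*(h^3 + 6*h^2 + 5*h - 12) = (h - 5)*(h - 4)*(h + 3)*(h^2 + 3*h - 4) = (h - 5)*(h - 4)*(h + 3)*(h + 4)*(h - 1)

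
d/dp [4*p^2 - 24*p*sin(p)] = -24*p*cos(p) + 8*p - 24*sin(p)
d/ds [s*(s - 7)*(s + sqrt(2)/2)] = 3*s^2 - 14*s + sqrt(2)*s - 7*sqrt(2)/2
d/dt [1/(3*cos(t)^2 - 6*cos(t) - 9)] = 2*(cos(t) - 1)*sin(t)/(3*(sin(t)^2 + 2*cos(t) + 2)^2)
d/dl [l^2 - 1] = 2*l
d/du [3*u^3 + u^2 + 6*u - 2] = 9*u^2 + 2*u + 6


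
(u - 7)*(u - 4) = u^2 - 11*u + 28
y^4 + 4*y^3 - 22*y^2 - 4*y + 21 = (y - 3)*(y - 1)*(y + 1)*(y + 7)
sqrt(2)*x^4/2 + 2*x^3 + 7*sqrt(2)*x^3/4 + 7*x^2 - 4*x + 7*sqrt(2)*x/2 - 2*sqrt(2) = (x - 1/2)*(x + 4)*(x + sqrt(2))*(sqrt(2)*x/2 + 1)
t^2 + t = t*(t + 1)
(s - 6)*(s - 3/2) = s^2 - 15*s/2 + 9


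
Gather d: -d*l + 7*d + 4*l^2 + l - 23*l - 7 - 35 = d*(7 - l) + 4*l^2 - 22*l - 42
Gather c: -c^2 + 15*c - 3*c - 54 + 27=-c^2 + 12*c - 27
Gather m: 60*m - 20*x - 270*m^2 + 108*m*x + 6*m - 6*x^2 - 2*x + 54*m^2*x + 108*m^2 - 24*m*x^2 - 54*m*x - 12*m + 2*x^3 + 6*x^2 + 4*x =m^2*(54*x - 162) + m*(-24*x^2 + 54*x + 54) + 2*x^3 - 18*x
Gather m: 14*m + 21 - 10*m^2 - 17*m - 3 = -10*m^2 - 3*m + 18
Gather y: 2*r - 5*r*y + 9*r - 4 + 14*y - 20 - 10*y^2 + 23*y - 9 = 11*r - 10*y^2 + y*(37 - 5*r) - 33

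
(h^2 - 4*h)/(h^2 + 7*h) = (h - 4)/(h + 7)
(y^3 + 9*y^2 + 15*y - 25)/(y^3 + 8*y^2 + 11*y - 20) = (y + 5)/(y + 4)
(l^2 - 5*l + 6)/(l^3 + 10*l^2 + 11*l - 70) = (l - 3)/(l^2 + 12*l + 35)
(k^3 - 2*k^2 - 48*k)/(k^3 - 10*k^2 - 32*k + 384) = k/(k - 8)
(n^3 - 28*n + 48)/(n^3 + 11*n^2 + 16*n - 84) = (n - 4)/(n + 7)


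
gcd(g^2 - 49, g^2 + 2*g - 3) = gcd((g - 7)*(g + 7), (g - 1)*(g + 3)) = 1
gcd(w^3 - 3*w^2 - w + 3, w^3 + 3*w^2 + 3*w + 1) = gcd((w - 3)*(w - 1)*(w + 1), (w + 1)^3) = w + 1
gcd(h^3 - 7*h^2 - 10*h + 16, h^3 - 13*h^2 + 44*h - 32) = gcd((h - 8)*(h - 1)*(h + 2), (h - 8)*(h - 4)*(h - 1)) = h^2 - 9*h + 8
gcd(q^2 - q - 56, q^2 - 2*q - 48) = q - 8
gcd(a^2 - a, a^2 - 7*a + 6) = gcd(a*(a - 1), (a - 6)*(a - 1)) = a - 1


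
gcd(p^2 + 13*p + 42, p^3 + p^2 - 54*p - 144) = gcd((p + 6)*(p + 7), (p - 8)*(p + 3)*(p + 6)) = p + 6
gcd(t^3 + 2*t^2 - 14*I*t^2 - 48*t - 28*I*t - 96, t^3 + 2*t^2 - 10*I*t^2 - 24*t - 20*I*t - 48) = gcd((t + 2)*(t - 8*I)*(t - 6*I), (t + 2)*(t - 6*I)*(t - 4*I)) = t^2 + t*(2 - 6*I) - 12*I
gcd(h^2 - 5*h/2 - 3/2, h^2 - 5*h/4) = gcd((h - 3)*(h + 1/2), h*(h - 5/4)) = 1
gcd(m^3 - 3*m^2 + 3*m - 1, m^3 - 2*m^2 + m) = m^2 - 2*m + 1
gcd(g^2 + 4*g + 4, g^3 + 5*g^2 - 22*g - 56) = g + 2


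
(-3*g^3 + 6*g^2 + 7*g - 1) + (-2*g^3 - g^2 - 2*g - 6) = -5*g^3 + 5*g^2 + 5*g - 7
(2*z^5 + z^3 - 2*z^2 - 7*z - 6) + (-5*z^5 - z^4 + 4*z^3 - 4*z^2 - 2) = -3*z^5 - z^4 + 5*z^3 - 6*z^2 - 7*z - 8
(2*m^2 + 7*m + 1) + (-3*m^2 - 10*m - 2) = -m^2 - 3*m - 1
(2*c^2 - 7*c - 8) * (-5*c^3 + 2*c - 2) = -10*c^5 + 35*c^4 + 44*c^3 - 18*c^2 - 2*c + 16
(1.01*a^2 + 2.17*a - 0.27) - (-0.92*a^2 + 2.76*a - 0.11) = 1.93*a^2 - 0.59*a - 0.16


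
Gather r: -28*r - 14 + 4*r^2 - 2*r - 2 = 4*r^2 - 30*r - 16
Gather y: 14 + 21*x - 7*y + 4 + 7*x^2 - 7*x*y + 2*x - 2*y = 7*x^2 + 23*x + y*(-7*x - 9) + 18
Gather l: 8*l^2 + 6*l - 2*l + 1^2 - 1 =8*l^2 + 4*l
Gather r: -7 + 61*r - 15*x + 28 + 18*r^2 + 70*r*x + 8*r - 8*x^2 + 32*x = 18*r^2 + r*(70*x + 69) - 8*x^2 + 17*x + 21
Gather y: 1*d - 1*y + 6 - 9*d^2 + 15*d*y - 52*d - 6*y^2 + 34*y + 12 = -9*d^2 - 51*d - 6*y^2 + y*(15*d + 33) + 18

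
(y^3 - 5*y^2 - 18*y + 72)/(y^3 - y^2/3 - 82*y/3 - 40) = 3*(y - 3)/(3*y + 5)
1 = 1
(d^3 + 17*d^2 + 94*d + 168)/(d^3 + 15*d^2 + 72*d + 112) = (d + 6)/(d + 4)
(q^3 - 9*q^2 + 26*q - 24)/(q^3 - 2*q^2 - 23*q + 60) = (q - 2)/(q + 5)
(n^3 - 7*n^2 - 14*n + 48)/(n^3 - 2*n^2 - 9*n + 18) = (n - 8)/(n - 3)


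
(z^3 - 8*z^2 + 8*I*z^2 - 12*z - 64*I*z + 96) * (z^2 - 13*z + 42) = z^5 - 21*z^4 + 8*I*z^4 + 134*z^3 - 168*I*z^3 - 84*z^2 + 1168*I*z^2 - 1752*z - 2688*I*z + 4032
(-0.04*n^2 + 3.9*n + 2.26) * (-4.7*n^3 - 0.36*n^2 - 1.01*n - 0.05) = 0.188*n^5 - 18.3156*n^4 - 11.9856*n^3 - 4.7506*n^2 - 2.4776*n - 0.113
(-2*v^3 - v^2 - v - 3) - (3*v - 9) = -2*v^3 - v^2 - 4*v + 6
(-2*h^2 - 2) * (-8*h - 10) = 16*h^3 + 20*h^2 + 16*h + 20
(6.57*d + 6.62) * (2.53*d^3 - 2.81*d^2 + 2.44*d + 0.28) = 16.6221*d^4 - 1.7131*d^3 - 2.5714*d^2 + 17.9924*d + 1.8536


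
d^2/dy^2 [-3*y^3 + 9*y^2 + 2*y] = 18 - 18*y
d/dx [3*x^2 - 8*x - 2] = 6*x - 8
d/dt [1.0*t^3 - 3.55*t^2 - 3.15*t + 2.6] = 3.0*t^2 - 7.1*t - 3.15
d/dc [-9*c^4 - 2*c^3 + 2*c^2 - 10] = 2*c*(-18*c^2 - 3*c + 2)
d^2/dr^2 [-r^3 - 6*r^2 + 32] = -6*r - 12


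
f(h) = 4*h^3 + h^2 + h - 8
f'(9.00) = 991.00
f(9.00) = 2998.00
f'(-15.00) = 2671.00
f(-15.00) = -13298.00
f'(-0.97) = 10.35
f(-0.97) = -11.68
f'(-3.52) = 142.64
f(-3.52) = -173.59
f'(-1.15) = 14.57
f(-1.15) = -13.91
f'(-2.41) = 65.88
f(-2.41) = -60.59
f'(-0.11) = 0.93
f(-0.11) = -8.10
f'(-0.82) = 7.43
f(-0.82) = -10.35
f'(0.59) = 6.36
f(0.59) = -6.24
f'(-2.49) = 70.42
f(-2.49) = -66.04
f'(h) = 12*h^2 + 2*h + 1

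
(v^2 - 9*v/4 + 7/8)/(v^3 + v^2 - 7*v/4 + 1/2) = (4*v - 7)/(2*(2*v^2 + 3*v - 2))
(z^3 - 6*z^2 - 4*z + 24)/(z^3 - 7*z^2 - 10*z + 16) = (z^2 - 8*z + 12)/(z^2 - 9*z + 8)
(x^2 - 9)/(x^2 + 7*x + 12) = (x - 3)/(x + 4)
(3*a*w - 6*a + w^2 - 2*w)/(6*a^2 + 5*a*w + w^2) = (w - 2)/(2*a + w)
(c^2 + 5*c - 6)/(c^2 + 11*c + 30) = (c - 1)/(c + 5)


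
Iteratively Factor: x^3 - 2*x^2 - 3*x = (x)*(x^2 - 2*x - 3) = x*(x + 1)*(x - 3)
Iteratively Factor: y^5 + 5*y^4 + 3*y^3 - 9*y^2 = (y + 3)*(y^4 + 2*y^3 - 3*y^2) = (y + 3)^2*(y^3 - y^2) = y*(y + 3)^2*(y^2 - y) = y^2*(y + 3)^2*(y - 1)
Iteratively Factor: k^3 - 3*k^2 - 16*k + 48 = (k - 4)*(k^2 + k - 12) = (k - 4)*(k + 4)*(k - 3)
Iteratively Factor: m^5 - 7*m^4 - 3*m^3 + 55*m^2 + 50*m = (m - 5)*(m^4 - 2*m^3 - 13*m^2 - 10*m) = (m - 5)*(m + 1)*(m^3 - 3*m^2 - 10*m) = (m - 5)*(m + 1)*(m + 2)*(m^2 - 5*m) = m*(m - 5)*(m + 1)*(m + 2)*(m - 5)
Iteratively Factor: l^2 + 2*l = (l + 2)*(l)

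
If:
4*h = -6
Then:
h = -3/2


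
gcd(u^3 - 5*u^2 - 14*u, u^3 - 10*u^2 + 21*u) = u^2 - 7*u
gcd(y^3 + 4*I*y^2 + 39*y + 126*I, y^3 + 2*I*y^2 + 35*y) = y + 7*I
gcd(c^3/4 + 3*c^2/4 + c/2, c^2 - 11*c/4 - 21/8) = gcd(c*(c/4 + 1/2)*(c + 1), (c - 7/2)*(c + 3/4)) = 1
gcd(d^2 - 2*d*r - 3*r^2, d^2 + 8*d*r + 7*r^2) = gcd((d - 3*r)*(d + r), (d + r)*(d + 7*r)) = d + r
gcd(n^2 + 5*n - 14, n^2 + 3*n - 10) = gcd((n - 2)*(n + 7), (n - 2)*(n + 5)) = n - 2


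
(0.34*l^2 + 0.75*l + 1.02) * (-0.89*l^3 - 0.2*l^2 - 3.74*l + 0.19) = -0.3026*l^5 - 0.7355*l^4 - 2.3294*l^3 - 2.9444*l^2 - 3.6723*l + 0.1938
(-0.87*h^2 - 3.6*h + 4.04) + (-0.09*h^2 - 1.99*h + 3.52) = -0.96*h^2 - 5.59*h + 7.56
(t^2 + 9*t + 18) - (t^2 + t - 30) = 8*t + 48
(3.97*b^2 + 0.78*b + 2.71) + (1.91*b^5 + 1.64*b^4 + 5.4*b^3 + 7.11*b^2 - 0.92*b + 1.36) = 1.91*b^5 + 1.64*b^4 + 5.4*b^3 + 11.08*b^2 - 0.14*b + 4.07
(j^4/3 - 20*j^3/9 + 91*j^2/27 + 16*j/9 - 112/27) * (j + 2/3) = j^5/3 - 2*j^4 + 17*j^3/9 + 326*j^2/81 - 80*j/27 - 224/81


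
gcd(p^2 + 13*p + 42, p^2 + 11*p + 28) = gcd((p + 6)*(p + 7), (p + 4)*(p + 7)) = p + 7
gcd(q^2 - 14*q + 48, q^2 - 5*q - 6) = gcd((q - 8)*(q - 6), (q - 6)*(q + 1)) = q - 6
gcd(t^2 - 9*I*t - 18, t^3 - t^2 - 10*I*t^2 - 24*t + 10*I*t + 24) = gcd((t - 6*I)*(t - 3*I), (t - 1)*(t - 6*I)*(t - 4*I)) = t - 6*I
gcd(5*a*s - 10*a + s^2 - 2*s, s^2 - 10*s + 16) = s - 2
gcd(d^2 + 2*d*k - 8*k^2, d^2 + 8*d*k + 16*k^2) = d + 4*k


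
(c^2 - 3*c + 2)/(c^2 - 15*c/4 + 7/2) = 4*(c - 1)/(4*c - 7)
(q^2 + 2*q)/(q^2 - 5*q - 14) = q/(q - 7)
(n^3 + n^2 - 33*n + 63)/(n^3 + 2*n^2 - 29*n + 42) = (n - 3)/(n - 2)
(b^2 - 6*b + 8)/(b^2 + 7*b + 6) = (b^2 - 6*b + 8)/(b^2 + 7*b + 6)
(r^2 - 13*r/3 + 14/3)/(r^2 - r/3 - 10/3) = (3*r - 7)/(3*r + 5)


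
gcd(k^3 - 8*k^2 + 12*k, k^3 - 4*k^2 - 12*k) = k^2 - 6*k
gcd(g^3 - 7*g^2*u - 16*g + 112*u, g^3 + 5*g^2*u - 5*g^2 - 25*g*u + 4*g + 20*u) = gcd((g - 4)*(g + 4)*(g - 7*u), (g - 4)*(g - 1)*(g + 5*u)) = g - 4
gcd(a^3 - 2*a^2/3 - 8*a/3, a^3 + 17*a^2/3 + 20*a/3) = a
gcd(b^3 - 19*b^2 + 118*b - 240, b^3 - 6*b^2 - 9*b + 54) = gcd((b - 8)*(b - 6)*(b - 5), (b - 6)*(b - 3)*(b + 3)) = b - 6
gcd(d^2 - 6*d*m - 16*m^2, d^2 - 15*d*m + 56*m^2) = d - 8*m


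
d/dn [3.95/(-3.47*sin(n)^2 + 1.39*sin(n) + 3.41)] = (27.413*sin(n) - 5.4905)*cos(n)/(-3.47*sin(n)^2 + 1.39*sin(n) + 3.41)^2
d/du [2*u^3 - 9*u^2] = 6*u*(u - 3)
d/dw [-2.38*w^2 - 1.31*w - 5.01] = -4.76*w - 1.31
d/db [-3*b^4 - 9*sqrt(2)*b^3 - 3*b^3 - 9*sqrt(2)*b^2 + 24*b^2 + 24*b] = -12*b^3 - 27*sqrt(2)*b^2 - 9*b^2 - 18*sqrt(2)*b + 48*b + 24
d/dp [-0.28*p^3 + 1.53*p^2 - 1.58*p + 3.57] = -0.84*p^2 + 3.06*p - 1.58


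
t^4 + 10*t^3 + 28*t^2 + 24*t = t*(t + 2)^2*(t + 6)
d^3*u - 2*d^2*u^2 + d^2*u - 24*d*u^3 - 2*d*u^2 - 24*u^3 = (d - 6*u)*(d + 4*u)*(d*u + u)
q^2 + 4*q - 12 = (q - 2)*(q + 6)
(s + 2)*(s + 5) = s^2 + 7*s + 10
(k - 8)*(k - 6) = k^2 - 14*k + 48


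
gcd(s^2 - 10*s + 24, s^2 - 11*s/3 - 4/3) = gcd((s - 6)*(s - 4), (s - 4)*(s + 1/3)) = s - 4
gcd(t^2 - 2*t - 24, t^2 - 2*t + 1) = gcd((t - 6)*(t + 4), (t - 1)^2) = 1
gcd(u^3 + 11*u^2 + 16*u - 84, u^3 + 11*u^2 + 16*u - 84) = u^3 + 11*u^2 + 16*u - 84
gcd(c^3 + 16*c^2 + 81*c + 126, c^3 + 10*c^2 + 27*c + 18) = c^2 + 9*c + 18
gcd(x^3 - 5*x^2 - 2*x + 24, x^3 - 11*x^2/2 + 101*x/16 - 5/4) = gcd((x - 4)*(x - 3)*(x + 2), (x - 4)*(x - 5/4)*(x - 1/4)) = x - 4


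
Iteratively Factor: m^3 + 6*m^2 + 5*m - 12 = (m + 3)*(m^2 + 3*m - 4) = (m + 3)*(m + 4)*(m - 1)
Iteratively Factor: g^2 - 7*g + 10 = (g - 5)*(g - 2)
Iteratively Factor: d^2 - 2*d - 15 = (d + 3)*(d - 5)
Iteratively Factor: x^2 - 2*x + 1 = (x - 1)*(x - 1)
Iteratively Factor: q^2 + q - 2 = (q + 2)*(q - 1)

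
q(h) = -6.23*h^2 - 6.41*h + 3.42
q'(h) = -12.46*h - 6.41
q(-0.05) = 3.72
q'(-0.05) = -5.79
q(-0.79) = 4.60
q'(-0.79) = 3.43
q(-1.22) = 1.97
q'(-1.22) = 8.79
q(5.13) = -193.42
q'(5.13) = -70.33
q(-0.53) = 5.07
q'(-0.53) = 0.19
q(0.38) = 0.08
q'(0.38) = -11.14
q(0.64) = -3.23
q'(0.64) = -14.38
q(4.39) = -144.79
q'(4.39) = -61.11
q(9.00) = -558.90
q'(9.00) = -118.55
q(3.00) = -71.88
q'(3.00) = -43.79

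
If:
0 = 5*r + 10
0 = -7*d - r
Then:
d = 2/7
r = -2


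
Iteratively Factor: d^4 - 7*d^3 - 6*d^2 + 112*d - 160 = (d - 5)*(d^3 - 2*d^2 - 16*d + 32) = (d - 5)*(d - 4)*(d^2 + 2*d - 8) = (d - 5)*(d - 4)*(d + 4)*(d - 2)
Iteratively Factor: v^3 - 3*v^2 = (v)*(v^2 - 3*v) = v^2*(v - 3)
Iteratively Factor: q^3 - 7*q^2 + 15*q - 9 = (q - 3)*(q^2 - 4*q + 3) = (q - 3)*(q - 1)*(q - 3)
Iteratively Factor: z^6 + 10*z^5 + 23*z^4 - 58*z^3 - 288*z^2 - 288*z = (z)*(z^5 + 10*z^4 + 23*z^3 - 58*z^2 - 288*z - 288) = z*(z + 4)*(z^4 + 6*z^3 - z^2 - 54*z - 72) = z*(z - 3)*(z + 4)*(z^3 + 9*z^2 + 26*z + 24) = z*(z - 3)*(z + 2)*(z + 4)*(z^2 + 7*z + 12) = z*(z - 3)*(z + 2)*(z + 4)^2*(z + 3)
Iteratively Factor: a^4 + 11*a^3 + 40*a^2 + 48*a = (a + 4)*(a^3 + 7*a^2 + 12*a) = (a + 4)^2*(a^2 + 3*a) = a*(a + 4)^2*(a + 3)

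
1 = 1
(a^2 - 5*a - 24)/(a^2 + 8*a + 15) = (a - 8)/(a + 5)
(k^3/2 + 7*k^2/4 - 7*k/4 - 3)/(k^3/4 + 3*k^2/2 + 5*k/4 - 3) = (2*k^2 - k - 3)/(k^2 + 2*k - 3)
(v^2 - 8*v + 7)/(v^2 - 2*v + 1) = (v - 7)/(v - 1)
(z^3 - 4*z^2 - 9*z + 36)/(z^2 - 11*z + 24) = (z^2 - z - 12)/(z - 8)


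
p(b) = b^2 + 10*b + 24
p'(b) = 2*b + 10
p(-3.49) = 1.28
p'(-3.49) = 3.02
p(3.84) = 77.15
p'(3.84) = 17.68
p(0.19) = 25.94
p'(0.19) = 10.38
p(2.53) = 55.70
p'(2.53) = 15.06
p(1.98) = 47.72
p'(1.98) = 13.96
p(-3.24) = 2.10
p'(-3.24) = 3.52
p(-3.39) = 1.59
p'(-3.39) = 3.22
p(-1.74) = 9.63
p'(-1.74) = 6.52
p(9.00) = 195.00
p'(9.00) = 28.00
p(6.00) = 120.00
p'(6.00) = 22.00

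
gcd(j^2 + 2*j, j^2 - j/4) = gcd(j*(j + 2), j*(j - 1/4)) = j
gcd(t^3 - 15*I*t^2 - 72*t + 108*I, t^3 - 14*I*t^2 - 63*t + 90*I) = t^2 - 9*I*t - 18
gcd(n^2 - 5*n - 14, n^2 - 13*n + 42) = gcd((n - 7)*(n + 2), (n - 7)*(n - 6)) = n - 7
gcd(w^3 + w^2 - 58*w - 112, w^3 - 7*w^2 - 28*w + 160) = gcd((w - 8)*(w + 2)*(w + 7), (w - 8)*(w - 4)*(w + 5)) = w - 8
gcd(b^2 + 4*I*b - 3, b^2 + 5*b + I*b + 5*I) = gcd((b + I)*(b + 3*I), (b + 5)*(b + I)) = b + I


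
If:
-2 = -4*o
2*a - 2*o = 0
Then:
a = 1/2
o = 1/2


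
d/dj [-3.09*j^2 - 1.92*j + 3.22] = -6.18*j - 1.92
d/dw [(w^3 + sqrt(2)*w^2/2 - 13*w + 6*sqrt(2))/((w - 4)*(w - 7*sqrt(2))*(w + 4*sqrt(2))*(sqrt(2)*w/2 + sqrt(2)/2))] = (-sqrt(2)*w^6 - 2*w^5 - 18*sqrt(2)*w^4 + 21*w^4 - 156*w^3 + 258*sqrt(2)*w^3 + 12*sqrt(2)*w^2 + 510*w^2 - 216*sqrt(2)*w + 1888*w - 3056*sqrt(2) - 2016)/(w^8 - 6*sqrt(2)*w^7 - 6*w^7 - 93*w^6 + 36*sqrt(2)*w^6 + 330*sqrt(2)*w^5 + 588*w^5 - 2160*sqrt(2)*w^4 + 3058*w^4 - 21072*w^3 + 240*sqrt(2)*w^3 + 1632*w^2 + 8064*sqrt(2)*w^2 + 5376*sqrt(2)*w + 75264*w + 50176)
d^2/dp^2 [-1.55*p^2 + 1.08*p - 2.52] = -3.10000000000000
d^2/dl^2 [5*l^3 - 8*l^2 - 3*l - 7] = 30*l - 16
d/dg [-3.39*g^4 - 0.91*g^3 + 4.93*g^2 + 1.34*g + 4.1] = -13.56*g^3 - 2.73*g^2 + 9.86*g + 1.34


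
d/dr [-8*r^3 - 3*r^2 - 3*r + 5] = -24*r^2 - 6*r - 3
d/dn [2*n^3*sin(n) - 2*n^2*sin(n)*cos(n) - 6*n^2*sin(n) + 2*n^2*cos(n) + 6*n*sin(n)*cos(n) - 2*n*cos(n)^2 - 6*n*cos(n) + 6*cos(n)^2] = 2*n^3*cos(n) + 4*n^2*sin(n) - 6*n^2*cos(n) - 2*n^2*cos(2*n) - 6*n*sin(n) + 4*n*cos(n) + 6*n*cos(2*n) - 3*sin(2*n) - 6*cos(n) - cos(2*n) - 1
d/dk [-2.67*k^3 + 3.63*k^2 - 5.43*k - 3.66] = -8.01*k^2 + 7.26*k - 5.43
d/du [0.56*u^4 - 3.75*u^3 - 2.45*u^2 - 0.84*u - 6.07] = 2.24*u^3 - 11.25*u^2 - 4.9*u - 0.84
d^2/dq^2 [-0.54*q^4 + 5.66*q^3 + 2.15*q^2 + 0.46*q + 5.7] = -6.48*q^2 + 33.96*q + 4.3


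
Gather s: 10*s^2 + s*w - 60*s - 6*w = 10*s^2 + s*(w - 60) - 6*w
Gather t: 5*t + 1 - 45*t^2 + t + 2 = -45*t^2 + 6*t + 3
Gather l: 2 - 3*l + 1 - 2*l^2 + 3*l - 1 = 2 - 2*l^2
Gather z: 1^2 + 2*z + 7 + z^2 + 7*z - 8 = z^2 + 9*z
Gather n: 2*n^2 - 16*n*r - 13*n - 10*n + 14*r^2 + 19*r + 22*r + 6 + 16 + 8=2*n^2 + n*(-16*r - 23) + 14*r^2 + 41*r + 30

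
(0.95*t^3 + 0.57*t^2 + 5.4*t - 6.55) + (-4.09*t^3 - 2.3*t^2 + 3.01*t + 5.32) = -3.14*t^3 - 1.73*t^2 + 8.41*t - 1.23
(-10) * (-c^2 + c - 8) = 10*c^2 - 10*c + 80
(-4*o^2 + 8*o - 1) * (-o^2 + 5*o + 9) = 4*o^4 - 28*o^3 + 5*o^2 + 67*o - 9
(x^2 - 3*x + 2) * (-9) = -9*x^2 + 27*x - 18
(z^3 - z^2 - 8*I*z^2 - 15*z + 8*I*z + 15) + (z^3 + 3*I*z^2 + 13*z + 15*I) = 2*z^3 - z^2 - 5*I*z^2 - 2*z + 8*I*z + 15 + 15*I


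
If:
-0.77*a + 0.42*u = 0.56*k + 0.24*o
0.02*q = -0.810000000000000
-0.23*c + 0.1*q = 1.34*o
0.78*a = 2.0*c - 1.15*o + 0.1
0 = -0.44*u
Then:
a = -16.4130434782609*o - 45.0222965440357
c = -5.82608695652174*o - 17.6086956521739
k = 22.1393633540373*o + 61.9056577480491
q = -40.50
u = 0.00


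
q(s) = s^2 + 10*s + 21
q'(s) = 2*s + 10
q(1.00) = 32.00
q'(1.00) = 12.00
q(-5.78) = -3.39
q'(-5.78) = -1.56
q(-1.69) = 6.96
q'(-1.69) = 6.62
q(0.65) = 27.92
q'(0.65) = 11.30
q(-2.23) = 3.67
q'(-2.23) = 5.54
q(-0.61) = 15.27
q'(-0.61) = 8.78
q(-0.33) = 17.81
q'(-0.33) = 9.34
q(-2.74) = 1.11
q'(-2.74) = 4.52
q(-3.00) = 0.00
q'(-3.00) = 4.00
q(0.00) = 21.00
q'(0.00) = 10.00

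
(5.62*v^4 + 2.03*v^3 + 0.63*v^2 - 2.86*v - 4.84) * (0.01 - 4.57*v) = -25.6834*v^5 - 9.2209*v^4 - 2.8588*v^3 + 13.0765*v^2 + 22.0902*v - 0.0484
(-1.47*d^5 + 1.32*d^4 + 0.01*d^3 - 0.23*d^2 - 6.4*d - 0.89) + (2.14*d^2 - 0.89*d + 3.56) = -1.47*d^5 + 1.32*d^4 + 0.01*d^3 + 1.91*d^2 - 7.29*d + 2.67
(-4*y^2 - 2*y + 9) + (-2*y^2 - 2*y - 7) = -6*y^2 - 4*y + 2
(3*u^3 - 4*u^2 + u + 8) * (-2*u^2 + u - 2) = -6*u^5 + 11*u^4 - 12*u^3 - 7*u^2 + 6*u - 16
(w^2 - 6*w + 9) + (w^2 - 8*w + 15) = 2*w^2 - 14*w + 24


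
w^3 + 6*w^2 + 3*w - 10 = (w - 1)*(w + 2)*(w + 5)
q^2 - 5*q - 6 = (q - 6)*(q + 1)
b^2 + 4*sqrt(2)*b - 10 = (b - sqrt(2))*(b + 5*sqrt(2))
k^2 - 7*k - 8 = (k - 8)*(k + 1)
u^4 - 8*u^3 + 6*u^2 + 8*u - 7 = (u - 7)*(u - 1)^2*(u + 1)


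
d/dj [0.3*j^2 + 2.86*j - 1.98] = 0.6*j + 2.86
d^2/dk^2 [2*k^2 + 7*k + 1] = 4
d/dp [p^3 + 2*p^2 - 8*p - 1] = 3*p^2 + 4*p - 8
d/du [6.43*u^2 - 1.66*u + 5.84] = 12.86*u - 1.66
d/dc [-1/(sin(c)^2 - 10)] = 4*sin(2*c)/(cos(2*c) + 19)^2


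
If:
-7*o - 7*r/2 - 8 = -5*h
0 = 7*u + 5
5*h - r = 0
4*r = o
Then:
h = -16/305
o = -64/61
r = -16/61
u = -5/7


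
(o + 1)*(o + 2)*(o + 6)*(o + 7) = o^4 + 16*o^3 + 83*o^2 + 152*o + 84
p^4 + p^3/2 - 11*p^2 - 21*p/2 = p*(p - 7/2)*(p + 1)*(p + 3)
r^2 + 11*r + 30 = (r + 5)*(r + 6)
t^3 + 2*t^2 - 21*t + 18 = (t - 3)*(t - 1)*(t + 6)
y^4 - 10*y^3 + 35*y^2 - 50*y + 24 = (y - 4)*(y - 3)*(y - 2)*(y - 1)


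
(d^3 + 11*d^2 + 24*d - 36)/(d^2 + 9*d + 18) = (d^2 + 5*d - 6)/(d + 3)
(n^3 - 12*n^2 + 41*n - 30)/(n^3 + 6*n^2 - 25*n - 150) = (n^2 - 7*n + 6)/(n^2 + 11*n + 30)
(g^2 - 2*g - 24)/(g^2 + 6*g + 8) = (g - 6)/(g + 2)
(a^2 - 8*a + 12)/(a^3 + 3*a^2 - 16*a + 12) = (a - 6)/(a^2 + 5*a - 6)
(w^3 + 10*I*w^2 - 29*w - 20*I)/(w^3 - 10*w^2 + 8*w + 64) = (w^3 + 10*I*w^2 - 29*w - 20*I)/(w^3 - 10*w^2 + 8*w + 64)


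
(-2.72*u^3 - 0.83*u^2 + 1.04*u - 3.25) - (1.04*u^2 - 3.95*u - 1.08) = -2.72*u^3 - 1.87*u^2 + 4.99*u - 2.17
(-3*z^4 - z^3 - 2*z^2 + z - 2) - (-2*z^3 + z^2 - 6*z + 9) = -3*z^4 + z^3 - 3*z^2 + 7*z - 11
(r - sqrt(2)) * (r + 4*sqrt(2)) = r^2 + 3*sqrt(2)*r - 8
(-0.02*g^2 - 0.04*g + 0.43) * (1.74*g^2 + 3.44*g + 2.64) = -0.0348*g^4 - 0.1384*g^3 + 0.5578*g^2 + 1.3736*g + 1.1352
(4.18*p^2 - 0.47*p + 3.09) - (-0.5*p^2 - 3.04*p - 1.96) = 4.68*p^2 + 2.57*p + 5.05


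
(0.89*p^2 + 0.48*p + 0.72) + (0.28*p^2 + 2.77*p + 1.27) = 1.17*p^2 + 3.25*p + 1.99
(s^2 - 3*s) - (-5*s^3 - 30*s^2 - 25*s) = 5*s^3 + 31*s^2 + 22*s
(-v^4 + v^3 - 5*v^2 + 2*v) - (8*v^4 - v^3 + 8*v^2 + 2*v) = -9*v^4 + 2*v^3 - 13*v^2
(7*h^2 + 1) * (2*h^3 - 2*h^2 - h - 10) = 14*h^5 - 14*h^4 - 5*h^3 - 72*h^2 - h - 10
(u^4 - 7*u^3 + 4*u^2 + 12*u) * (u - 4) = u^5 - 11*u^4 + 32*u^3 - 4*u^2 - 48*u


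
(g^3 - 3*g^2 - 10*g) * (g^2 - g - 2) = g^5 - 4*g^4 - 9*g^3 + 16*g^2 + 20*g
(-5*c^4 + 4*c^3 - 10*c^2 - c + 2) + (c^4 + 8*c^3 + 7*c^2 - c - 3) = -4*c^4 + 12*c^3 - 3*c^2 - 2*c - 1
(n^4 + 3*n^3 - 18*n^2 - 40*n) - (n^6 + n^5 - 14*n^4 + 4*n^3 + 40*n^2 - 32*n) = -n^6 - n^5 + 15*n^4 - n^3 - 58*n^2 - 8*n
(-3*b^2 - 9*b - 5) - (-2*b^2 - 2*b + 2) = -b^2 - 7*b - 7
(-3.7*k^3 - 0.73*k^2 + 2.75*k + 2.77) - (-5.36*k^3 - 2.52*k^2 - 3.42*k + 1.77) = 1.66*k^3 + 1.79*k^2 + 6.17*k + 1.0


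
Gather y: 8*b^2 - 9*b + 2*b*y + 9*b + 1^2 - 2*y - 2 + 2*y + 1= 8*b^2 + 2*b*y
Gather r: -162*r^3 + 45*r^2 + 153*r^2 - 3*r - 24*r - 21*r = -162*r^3 + 198*r^2 - 48*r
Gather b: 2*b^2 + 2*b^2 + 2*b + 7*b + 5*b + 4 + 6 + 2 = 4*b^2 + 14*b + 12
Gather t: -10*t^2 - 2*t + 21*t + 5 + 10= -10*t^2 + 19*t + 15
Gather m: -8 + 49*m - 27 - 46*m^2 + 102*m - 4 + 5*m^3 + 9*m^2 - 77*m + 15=5*m^3 - 37*m^2 + 74*m - 24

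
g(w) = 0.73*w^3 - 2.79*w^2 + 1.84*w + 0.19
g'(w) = 2.19*w^2 - 5.58*w + 1.84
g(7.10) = 133.89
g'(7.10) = 72.62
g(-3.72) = -82.84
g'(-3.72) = 52.90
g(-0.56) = -1.84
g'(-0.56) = 5.65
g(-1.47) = -10.86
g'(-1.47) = 14.77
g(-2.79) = -42.52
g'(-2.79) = 34.46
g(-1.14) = -6.62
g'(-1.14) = 11.05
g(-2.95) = -48.26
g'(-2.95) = 37.36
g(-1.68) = -14.24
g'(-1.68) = 17.40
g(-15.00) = -3118.91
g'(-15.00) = 578.29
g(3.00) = 0.31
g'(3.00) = 4.81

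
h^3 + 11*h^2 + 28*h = h*(h + 4)*(h + 7)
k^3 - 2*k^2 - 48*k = k*(k - 8)*(k + 6)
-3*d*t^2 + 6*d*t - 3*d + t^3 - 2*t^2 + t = (-3*d + t)*(t - 1)^2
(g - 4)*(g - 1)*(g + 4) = g^3 - g^2 - 16*g + 16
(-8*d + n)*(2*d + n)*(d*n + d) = -16*d^3*n - 16*d^3 - 6*d^2*n^2 - 6*d^2*n + d*n^3 + d*n^2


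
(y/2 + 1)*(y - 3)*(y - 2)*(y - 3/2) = y^4/2 - 9*y^3/4 + y^2/4 + 9*y - 9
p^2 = p^2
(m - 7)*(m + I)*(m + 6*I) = m^3 - 7*m^2 + 7*I*m^2 - 6*m - 49*I*m + 42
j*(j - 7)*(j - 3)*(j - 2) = j^4 - 12*j^3 + 41*j^2 - 42*j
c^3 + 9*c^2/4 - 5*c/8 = c*(c - 1/4)*(c + 5/2)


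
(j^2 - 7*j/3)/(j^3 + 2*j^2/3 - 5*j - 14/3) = j/(j^2 + 3*j + 2)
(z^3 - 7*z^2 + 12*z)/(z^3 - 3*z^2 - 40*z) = (-z^2 + 7*z - 12)/(-z^2 + 3*z + 40)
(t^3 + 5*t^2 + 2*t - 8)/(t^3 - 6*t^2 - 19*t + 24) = (t^2 + 6*t + 8)/(t^2 - 5*t - 24)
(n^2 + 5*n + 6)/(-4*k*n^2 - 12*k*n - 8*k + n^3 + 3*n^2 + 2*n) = (-n - 3)/(4*k*n + 4*k - n^2 - n)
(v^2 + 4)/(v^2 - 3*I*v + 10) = (v - 2*I)/(v - 5*I)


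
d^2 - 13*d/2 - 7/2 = (d - 7)*(d + 1/2)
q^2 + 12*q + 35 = (q + 5)*(q + 7)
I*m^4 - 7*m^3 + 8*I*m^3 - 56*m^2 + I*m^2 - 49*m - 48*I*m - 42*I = (m + 7)*(m + I)*(m + 6*I)*(I*m + I)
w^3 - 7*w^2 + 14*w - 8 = (w - 4)*(w - 2)*(w - 1)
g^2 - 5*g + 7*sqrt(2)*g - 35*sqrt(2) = (g - 5)*(g + 7*sqrt(2))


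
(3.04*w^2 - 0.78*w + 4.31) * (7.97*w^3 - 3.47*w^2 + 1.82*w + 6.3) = 24.2288*w^5 - 16.7654*w^4 + 42.5901*w^3 + 2.7767*w^2 + 2.9302*w + 27.153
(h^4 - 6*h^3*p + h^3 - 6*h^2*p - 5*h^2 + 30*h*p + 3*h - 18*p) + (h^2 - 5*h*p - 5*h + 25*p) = h^4 - 6*h^3*p + h^3 - 6*h^2*p - 4*h^2 + 25*h*p - 2*h + 7*p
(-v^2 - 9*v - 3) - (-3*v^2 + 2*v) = 2*v^2 - 11*v - 3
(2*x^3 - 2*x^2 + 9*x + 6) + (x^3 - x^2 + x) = 3*x^3 - 3*x^2 + 10*x + 6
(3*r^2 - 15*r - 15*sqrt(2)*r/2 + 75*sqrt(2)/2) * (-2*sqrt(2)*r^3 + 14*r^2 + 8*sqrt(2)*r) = -6*sqrt(2)*r^5 + 30*sqrt(2)*r^4 + 72*r^4 - 360*r^3 - 81*sqrt(2)*r^3 - 120*r^2 + 405*sqrt(2)*r^2 + 600*r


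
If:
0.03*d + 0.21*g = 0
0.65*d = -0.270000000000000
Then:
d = -0.42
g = 0.06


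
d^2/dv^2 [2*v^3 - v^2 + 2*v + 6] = 12*v - 2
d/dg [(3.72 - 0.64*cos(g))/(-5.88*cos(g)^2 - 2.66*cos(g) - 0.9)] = (3.7632*cos(g)^2 - 43.7472*cos(g) - 10.4712)*sin(g)/(34.5744*cos(g)^4 + 31.2816*cos(g)^3 + 17.6596*cos(g)^2 + 4.788*cos(g) + 0.81)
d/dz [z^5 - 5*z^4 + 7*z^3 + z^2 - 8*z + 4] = 5*z^4 - 20*z^3 + 21*z^2 + 2*z - 8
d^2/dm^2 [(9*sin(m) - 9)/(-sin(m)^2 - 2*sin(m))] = 9*(sin(m)^2 - 6*sin(m) - 8 + 2/sin(m) + 12/sin(m)^2 + 8/sin(m)^3)/(sin(m) + 2)^3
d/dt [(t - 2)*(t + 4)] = 2*t + 2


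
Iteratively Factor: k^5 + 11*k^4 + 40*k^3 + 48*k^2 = (k + 4)*(k^4 + 7*k^3 + 12*k^2) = k*(k + 4)*(k^3 + 7*k^2 + 12*k) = k*(k + 3)*(k + 4)*(k^2 + 4*k) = k^2*(k + 3)*(k + 4)*(k + 4)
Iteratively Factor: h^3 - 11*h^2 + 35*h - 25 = (h - 5)*(h^2 - 6*h + 5) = (h - 5)*(h - 1)*(h - 5)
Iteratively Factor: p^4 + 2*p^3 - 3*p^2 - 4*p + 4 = (p - 1)*(p^3 + 3*p^2 - 4) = (p - 1)*(p + 2)*(p^2 + p - 2) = (p - 1)*(p + 2)^2*(p - 1)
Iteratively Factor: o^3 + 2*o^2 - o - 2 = (o + 1)*(o^2 + o - 2) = (o + 1)*(o + 2)*(o - 1)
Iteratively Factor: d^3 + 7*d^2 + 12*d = (d)*(d^2 + 7*d + 12) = d*(d + 4)*(d + 3)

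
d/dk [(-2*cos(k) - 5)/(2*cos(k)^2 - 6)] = (sin(k)^2 - 5*cos(k) - 4)*sin(k)/(cos(k)^2 - 3)^2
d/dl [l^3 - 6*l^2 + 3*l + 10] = 3*l^2 - 12*l + 3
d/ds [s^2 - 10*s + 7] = 2*s - 10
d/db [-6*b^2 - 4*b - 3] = -12*b - 4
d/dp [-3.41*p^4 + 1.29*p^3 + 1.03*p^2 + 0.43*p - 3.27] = -13.64*p^3 + 3.87*p^2 + 2.06*p + 0.43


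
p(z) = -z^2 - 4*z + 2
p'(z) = -2*z - 4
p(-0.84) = 4.65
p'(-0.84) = -2.32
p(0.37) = 0.38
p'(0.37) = -4.74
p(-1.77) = 5.95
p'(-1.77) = -0.46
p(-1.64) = 5.87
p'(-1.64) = -0.72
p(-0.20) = 2.76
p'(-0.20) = -3.60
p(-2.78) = 5.39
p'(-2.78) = 1.56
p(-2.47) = 5.78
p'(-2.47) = 0.94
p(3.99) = -29.88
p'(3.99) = -11.98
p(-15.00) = -163.00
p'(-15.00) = 26.00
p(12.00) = -190.00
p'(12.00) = -28.00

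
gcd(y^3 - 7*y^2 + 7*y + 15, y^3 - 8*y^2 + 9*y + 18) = y^2 - 2*y - 3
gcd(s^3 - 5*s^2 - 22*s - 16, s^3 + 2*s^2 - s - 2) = s^2 + 3*s + 2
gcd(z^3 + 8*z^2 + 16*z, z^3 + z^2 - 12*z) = z^2 + 4*z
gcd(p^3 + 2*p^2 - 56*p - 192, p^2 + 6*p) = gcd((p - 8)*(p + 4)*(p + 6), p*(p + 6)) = p + 6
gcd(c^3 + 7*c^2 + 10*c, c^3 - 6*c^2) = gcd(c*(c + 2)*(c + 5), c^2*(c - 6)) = c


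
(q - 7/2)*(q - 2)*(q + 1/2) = q^3 - 5*q^2 + 17*q/4 + 7/2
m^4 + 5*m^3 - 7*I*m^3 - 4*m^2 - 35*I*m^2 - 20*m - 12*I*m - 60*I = (m + 5)*(m - 6*I)*(m - 2*I)*(m + I)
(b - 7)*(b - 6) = b^2 - 13*b + 42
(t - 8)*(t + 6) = t^2 - 2*t - 48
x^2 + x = x*(x + 1)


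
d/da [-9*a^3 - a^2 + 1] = a*(-27*a - 2)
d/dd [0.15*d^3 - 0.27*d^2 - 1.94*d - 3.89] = 0.45*d^2 - 0.54*d - 1.94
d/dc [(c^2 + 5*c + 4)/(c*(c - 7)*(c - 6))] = (-c^4 - 10*c^3 + 95*c^2 + 104*c - 168)/(c^2*(c^4 - 26*c^3 + 253*c^2 - 1092*c + 1764))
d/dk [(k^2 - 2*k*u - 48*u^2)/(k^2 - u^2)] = 2*u*(k^2 + 47*k*u + u^2)/(k^4 - 2*k^2*u^2 + u^4)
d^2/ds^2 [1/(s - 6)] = 2/(s - 6)^3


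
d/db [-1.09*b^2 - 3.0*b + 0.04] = -2.18*b - 3.0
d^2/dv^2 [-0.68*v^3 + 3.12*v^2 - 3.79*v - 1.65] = 6.24 - 4.08*v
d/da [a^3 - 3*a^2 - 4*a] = 3*a^2 - 6*a - 4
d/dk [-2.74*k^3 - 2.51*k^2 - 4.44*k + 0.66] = -8.22*k^2 - 5.02*k - 4.44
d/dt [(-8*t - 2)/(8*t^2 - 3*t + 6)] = 2*(32*t^2 + 16*t - 27)/(64*t^4 - 48*t^3 + 105*t^2 - 36*t + 36)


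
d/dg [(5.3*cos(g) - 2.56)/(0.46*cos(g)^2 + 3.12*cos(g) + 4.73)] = (2.438*cos(g)^2 - 2.3552*cos(g) - 33.0562)*sin(g)/(0.2116*cos(g)^4 + 2.8704*cos(g)^3 + 14.086*cos(g)^2 + 29.5152*cos(g) + 22.3729)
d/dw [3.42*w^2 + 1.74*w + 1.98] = 6.84*w + 1.74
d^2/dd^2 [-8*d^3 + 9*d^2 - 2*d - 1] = 18 - 48*d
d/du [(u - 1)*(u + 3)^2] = (u + 3)*(3*u + 1)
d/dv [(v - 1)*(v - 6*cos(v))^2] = (v - 6*cos(v))*(v + (2*v - 2)*(6*sin(v) + 1) - 6*cos(v))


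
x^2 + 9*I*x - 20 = (x + 4*I)*(x + 5*I)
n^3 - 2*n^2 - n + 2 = (n - 2)*(n - 1)*(n + 1)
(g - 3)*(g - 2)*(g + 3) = g^3 - 2*g^2 - 9*g + 18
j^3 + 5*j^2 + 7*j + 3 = (j + 1)^2*(j + 3)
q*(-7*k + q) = -7*k*q + q^2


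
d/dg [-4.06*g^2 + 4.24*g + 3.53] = 4.24 - 8.12*g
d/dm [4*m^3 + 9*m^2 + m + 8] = 12*m^2 + 18*m + 1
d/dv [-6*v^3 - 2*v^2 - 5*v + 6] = -18*v^2 - 4*v - 5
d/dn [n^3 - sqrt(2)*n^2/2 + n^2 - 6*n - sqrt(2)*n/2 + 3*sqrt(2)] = 3*n^2 - sqrt(2)*n + 2*n - 6 - sqrt(2)/2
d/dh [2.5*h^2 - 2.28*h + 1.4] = 5.0*h - 2.28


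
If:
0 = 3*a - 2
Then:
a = 2/3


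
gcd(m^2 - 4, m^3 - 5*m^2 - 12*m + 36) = m - 2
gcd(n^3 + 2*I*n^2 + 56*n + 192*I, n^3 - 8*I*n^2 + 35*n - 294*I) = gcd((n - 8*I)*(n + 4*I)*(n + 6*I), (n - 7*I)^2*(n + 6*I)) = n + 6*I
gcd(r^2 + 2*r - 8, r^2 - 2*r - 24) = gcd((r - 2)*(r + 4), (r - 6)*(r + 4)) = r + 4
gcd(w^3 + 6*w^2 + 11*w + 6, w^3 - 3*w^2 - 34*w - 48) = w^2 + 5*w + 6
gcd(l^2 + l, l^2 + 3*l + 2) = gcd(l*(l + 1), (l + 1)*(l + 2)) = l + 1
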